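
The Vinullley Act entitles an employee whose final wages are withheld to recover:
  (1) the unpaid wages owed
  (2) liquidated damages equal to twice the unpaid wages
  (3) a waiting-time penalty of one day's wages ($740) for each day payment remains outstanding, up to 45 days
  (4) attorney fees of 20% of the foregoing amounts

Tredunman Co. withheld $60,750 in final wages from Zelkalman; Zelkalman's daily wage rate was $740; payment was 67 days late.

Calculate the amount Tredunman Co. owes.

$258,660

Doubled: 2 × $60,750 = $121,500
Penalty days: min(67, 45) = 45
Waiting-time penalty: 45 × $740 = $33,300
Subtotal: $60,750 + $121,500 + $33,300 = $215,550
Attorney fees: 20% of $215,550 = $43,110
Total award: $215,550 + $43,110 = $258,660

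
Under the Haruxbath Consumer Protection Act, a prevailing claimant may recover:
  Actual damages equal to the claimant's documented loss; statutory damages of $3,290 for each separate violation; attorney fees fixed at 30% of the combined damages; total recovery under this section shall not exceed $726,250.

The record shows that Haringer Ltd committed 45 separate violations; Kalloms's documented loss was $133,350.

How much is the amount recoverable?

Statutory damages: 45 × $3,290 = $148,050
Combined damages: $133,350 + $148,050 = $281,400
Attorney fees: 30% of $281,400 = $84,420
Total before cap: $281,400 + $84,420 = $365,820
Cap at $726,250: $365,820 is within the cap, no reduction.

$365,820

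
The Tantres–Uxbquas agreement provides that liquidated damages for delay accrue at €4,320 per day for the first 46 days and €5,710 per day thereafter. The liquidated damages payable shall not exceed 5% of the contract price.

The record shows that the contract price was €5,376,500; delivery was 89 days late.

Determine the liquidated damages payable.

First 46 days: 46 × €4,320 = €198,720
Remaining days: (89 − 46) × €5,710 = €245,530
Accrued per-day damages: €198,720 + €245,530 = €444,250
Cap: 5% of €5,376,500 = €268,825
Cap at €268,825: €444,250 exceeds the cap → €268,825

€268,825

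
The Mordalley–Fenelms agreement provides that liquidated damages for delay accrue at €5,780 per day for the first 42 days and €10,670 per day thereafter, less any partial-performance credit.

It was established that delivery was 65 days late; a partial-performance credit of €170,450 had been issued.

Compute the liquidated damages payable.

First 42 days: 42 × €5,780 = €242,760
Remaining days: (65 − 42) × €10,670 = €245,410
Accrued per-day damages: €242,760 + €245,410 = €488,170
Less partial-performance credit: €488,170 − €170,450 = €317,720

€317,720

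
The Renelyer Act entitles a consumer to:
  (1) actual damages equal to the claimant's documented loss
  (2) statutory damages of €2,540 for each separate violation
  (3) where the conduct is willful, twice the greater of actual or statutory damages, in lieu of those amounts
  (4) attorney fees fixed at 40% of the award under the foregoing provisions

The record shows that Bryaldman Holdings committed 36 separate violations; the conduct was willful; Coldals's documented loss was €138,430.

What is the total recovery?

€387,604

Statutory damages: 36 × €2,540 = €91,440
Greater of actual damages (€138,430) or statutory damages (€91,440): €138,430
Doubled: 2 × €138,430 = €276,860
Attorney fees: 40% of €276,860 = €110,744
Total recovery: €276,860 + €110,744 = €387,604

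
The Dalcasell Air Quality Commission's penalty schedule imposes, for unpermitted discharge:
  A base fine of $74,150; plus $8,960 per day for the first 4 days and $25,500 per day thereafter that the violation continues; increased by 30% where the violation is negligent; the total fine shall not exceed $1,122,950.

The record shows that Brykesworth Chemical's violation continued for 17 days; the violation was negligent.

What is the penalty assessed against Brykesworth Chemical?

First 4 days: 4 × $8,960 = $35,840
Remaining days: (17 − 4) × $25,500 = $331,500
Per-day component: $35,840 + $331,500 = $367,340
Base plus per-day: $74,150 + $367,340 = $441,490
Enhancement: 30% of $441,490 = $132,447
Enhanced fine: $441,490 + $132,447 = $573,937
Cap at $1,122,950: $573,937 is within the cap, no reduction.

$573,937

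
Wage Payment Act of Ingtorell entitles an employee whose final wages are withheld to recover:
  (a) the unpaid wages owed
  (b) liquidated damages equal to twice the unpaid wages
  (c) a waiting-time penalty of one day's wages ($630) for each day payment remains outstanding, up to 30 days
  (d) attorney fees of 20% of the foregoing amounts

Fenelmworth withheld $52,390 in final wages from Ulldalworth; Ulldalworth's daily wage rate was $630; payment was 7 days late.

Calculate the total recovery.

Total award: $193,896

Doubled: 2 × $52,390 = $104,780
Penalty days: min(7, 30) = 7
Waiting-time penalty: 7 × $630 = $4,410
Subtotal: $52,390 + $104,780 + $4,410 = $161,580
Attorney fees: 20% of $161,580 = $32,316
Total award: $161,580 + $32,316 = $193,896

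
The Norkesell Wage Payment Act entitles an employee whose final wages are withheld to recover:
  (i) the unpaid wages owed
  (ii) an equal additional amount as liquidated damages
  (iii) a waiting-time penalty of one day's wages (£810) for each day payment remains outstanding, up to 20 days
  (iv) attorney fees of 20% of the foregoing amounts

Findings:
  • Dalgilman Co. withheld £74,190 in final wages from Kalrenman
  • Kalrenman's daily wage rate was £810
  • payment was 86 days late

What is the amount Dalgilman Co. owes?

£197,496

Liquidated damages (equal amount): £74,190
Penalty days: min(86, 20) = 20
Waiting-time penalty: 20 × £810 = £16,200
Subtotal: £74,190 + £74,190 + £16,200 = £164,580
Attorney fees: 20% of £164,580 = £32,916
Total award: £164,580 + £32,916 = £197,496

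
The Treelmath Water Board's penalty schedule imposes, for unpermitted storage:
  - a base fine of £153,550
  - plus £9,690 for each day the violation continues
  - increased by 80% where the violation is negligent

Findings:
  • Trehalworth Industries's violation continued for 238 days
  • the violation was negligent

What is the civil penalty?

Per-day component: 238 × £9,690 = £2,306,220
Base plus per-day: £153,550 + £2,306,220 = £2,459,770
Enhancement: 80% of £2,459,770 = £1,967,816
Enhanced fine: £2,459,770 + £1,967,816 = £4,427,586

£4,427,586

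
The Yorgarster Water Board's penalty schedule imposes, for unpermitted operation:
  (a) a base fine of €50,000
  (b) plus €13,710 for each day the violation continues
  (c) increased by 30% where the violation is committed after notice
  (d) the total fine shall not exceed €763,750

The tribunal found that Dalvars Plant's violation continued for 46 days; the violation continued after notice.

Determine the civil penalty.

Per-day component: 46 × €13,710 = €630,660
Base plus per-day: €50,000 + €630,660 = €680,660
Enhancement: 30% of €680,660 = €204,198
Enhanced fine: €680,660 + €204,198 = €884,858
Cap at €763,750: €884,858 exceeds the cap → €763,750

Civil penalty: €763,750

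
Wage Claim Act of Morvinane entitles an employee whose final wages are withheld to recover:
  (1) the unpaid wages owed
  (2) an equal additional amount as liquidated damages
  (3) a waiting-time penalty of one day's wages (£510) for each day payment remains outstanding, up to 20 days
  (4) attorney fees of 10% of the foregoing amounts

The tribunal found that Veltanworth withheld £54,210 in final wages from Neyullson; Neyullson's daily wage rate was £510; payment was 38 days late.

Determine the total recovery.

£130,482

Liquidated damages (equal amount): £54,210
Penalty days: min(38, 20) = 20
Waiting-time penalty: 20 × £510 = £10,200
Subtotal: £54,210 + £54,210 + £10,200 = £118,620
Attorney fees: 10% of £118,620 = £11,862
Total award: £118,620 + £11,862 = £130,482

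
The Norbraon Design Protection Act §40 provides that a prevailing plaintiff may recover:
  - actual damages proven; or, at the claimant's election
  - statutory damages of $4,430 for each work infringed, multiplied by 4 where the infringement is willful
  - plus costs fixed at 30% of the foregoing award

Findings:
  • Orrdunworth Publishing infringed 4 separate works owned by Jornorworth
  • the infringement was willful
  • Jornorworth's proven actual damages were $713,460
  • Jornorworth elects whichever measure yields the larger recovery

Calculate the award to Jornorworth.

Statutory damages: 4 × $4,430 = $17,720
Multiplied by 4: 4 × $17,720 = $70,880
Greater of actual damages ($713,460) or enhanced statutory damages ($70,880): $713,460
Costs: 30% of $713,460 = $214,038
Award plus costs: $713,460 + $214,038 = $927,498

$927,498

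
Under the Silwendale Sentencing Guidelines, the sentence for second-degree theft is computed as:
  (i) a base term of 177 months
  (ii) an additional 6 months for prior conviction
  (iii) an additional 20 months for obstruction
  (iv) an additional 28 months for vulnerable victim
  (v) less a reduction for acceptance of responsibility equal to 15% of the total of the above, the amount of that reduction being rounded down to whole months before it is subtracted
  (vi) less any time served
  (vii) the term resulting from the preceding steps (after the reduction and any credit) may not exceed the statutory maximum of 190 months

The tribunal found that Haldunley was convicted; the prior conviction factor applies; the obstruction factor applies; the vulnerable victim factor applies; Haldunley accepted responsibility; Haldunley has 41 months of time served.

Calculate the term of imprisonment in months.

Prior conviction enhancement: +6 months
Obstruction enhancement: +20 months
Vulnerable victim enhancement: +28 months
Adjusted term: 177 months + 6 months + 20 months + 28 months = 231 months
Acceptance of responsibility reduction: 15% of 231 months = 34 months (rounded down)
After reduction: 231 − 34 = 197 months
Less time served: 197 months − 41 months = 156 months
Cap at 190 months: 156 months is within the cap, no reduction.

156 months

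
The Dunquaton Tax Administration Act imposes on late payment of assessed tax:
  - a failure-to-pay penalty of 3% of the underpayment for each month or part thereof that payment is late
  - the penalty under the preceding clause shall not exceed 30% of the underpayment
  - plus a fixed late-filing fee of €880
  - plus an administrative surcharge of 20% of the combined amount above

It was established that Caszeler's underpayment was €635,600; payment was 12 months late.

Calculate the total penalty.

€229,872

Accrued rate: 3% × 12 = 36%, capped at 30% → 30%
Failure-to-pay penalty: 30% of €635,600 = €190,680
Penalty before surcharge: €190,680 + €880 = €191,560
Administrative surcharge: 20% of €191,560 = €38,312
Total penalty: €191,560 + €38,312 = €229,872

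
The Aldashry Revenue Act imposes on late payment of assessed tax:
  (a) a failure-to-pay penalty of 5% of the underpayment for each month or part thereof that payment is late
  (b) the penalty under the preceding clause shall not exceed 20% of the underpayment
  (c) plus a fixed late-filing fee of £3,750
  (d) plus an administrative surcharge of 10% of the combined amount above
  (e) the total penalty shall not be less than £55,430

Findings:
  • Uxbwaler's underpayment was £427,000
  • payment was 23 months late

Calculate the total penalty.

Accrued rate: 5% × 23 = 115%, capped at 20% → 20%
Failure-to-pay penalty: 20% of £427,000 = £85,400
Penalty before surcharge: £85,400 + £3,750 = £89,150
Administrative surcharge: 10% of £89,150 = £8,915
Total penalty: £89,150 + £8,915 = £98,065
Minimum £55,430: £98,065 meets the minimum, no increase.

Penalty: £98,065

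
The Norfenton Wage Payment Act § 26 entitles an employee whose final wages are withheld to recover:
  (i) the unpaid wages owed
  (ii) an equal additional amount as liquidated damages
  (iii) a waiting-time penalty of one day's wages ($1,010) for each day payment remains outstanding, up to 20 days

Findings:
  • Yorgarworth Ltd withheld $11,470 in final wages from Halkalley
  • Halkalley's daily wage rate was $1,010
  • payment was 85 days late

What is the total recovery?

$43,140

Liquidated damages (equal amount): $11,470
Penalty days: min(85, 20) = 20
Waiting-time penalty: 20 × $1,010 = $20,200
Total award: $11,470 + $11,470 + $20,200 = $43,140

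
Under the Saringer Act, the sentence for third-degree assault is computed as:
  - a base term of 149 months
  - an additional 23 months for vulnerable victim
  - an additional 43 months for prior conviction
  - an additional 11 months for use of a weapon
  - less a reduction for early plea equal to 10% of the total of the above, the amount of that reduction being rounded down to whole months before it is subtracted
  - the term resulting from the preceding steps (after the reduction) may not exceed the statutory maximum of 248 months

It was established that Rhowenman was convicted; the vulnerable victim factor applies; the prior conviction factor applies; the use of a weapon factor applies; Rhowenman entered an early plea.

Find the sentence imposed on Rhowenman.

204 months

Vulnerable victim enhancement: +23 months
Prior conviction enhancement: +43 months
Use of a weapon enhancement: +11 months
Adjusted term: 149 months + 23 months + 43 months + 11 months = 226 months
Early plea reduction: 10% of 226 months = 22 months (rounded down)
After reduction: 226 − 22 = 204 months
Cap at 248 months: 204 months is within the cap, no reduction.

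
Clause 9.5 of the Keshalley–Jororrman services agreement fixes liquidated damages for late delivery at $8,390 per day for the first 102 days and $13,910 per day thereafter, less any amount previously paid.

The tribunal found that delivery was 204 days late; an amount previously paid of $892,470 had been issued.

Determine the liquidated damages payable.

$1,382,130

First 102 days: 102 × $8,390 = $855,780
Remaining days: (204 − 102) × $13,910 = $1,418,820
Accrued per-day damages: $855,780 + $1,418,820 = $2,274,600
Less amount previously paid: $2,274,600 − $892,470 = $1,382,130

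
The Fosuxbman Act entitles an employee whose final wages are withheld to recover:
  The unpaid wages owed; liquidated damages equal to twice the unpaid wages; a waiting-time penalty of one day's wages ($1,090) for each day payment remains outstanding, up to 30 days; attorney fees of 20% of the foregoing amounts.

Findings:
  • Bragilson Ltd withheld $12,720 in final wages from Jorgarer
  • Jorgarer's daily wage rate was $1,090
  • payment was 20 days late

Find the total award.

Doubled: 2 × $12,720 = $25,440
Penalty days: min(20, 30) = 20
Waiting-time penalty: 20 × $1,090 = $21,800
Subtotal: $12,720 + $25,440 + $21,800 = $59,960
Attorney fees: 20% of $59,960 = $11,992
Total award: $59,960 + $11,992 = $71,952

$71,952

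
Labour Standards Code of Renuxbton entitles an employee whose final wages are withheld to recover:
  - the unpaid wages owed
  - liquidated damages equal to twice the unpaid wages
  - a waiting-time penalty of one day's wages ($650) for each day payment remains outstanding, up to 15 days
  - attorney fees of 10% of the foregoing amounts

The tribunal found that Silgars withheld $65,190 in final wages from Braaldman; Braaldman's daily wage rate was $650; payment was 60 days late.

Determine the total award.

Doubled: 2 × $65,190 = $130,380
Penalty days: min(60, 15) = 15
Waiting-time penalty: 15 × $650 = $9,750
Subtotal: $65,190 + $130,380 + $9,750 = $205,320
Attorney fees: 10% of $205,320 = $20,532
Total award: $205,320 + $20,532 = $225,852

$225,852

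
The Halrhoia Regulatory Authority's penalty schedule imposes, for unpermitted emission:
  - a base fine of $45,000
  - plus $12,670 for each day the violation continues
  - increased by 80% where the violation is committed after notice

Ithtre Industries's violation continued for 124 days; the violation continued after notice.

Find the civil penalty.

$2,908,944

Per-day component: 124 × $12,670 = $1,571,080
Base plus per-day: $45,000 + $1,571,080 = $1,616,080
Enhancement: 80% of $1,616,080 = $1,292,864
Enhanced fine: $1,616,080 + $1,292,864 = $2,908,944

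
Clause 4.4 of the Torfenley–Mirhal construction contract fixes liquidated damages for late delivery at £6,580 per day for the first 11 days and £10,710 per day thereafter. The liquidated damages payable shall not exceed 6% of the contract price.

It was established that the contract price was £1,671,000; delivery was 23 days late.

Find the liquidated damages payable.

£100,260

First 11 days: 11 × £6,580 = £72,380
Remaining days: (23 − 11) × £10,710 = £128,520
Accrued per-day damages: £72,380 + £128,520 = £200,900
Cap: 6% of £1,671,000 = £100,260
Cap at £100,260: £200,900 exceeds the cap → £100,260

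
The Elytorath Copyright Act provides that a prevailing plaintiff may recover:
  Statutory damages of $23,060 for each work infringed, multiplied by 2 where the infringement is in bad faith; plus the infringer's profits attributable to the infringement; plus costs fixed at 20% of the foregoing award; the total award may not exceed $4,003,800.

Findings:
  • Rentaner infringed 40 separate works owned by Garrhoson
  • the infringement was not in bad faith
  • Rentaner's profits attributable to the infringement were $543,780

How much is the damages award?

$1,759,416

Statutory damages: 40 × $23,060 = $922,400
Infringement not in bad faith: no ×2 enhancement.
Combined award: $922,400 + $543,780 = $1,466,180
Costs: 20% of $1,466,180 = $293,236
Award plus costs: $1,466,180 + $293,236 = $1,759,416
Cap at $4,003,800: $1,759,416 is within the cap, no reduction.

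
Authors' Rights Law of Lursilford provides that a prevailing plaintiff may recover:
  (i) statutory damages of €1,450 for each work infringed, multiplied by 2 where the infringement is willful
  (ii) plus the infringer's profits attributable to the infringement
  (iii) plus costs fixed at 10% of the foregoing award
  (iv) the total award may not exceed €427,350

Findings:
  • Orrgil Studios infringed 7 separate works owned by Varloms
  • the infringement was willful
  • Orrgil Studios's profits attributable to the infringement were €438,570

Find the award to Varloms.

€427,350

Statutory damages: 7 × €1,450 = €10,150
Doubled: 2 × €10,150 = €20,300
Combined award: €20,300 + €438,570 = €458,870
Costs: 10% of €458,870 = €45,887
Award plus costs: €458,870 + €45,887 = €504,757
Cap at €427,350: €504,757 exceeds the cap → €427,350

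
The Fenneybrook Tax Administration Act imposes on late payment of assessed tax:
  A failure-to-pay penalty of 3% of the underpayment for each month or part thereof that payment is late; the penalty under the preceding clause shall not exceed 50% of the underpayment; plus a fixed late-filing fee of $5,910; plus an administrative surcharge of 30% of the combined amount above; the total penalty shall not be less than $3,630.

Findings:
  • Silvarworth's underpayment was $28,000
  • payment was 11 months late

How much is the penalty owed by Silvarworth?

$19,695

Accrued rate: 3% × 11 = 33%, capped at 50% → 33%
Failure-to-pay penalty: 33% of $28,000 = $9,240
Penalty before surcharge: $9,240 + $5,910 = $15,150
Administrative surcharge: 30% of $15,150 = $4,545
Total penalty: $15,150 + $4,545 = $19,695
Minimum $3,630: $19,695 meets the minimum, no increase.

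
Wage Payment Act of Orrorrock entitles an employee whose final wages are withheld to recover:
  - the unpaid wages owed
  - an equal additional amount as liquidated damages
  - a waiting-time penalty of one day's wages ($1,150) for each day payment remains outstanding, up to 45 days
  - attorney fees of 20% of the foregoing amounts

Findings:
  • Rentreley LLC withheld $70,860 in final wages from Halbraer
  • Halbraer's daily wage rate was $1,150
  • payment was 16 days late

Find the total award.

Liquidated damages (equal amount): $70,860
Penalty days: min(16, 45) = 16
Waiting-time penalty: 16 × $1,150 = $18,400
Subtotal: $70,860 + $70,860 + $18,400 = $160,120
Attorney fees: 20% of $160,120 = $32,024
Total award: $160,120 + $32,024 = $192,144

$192,144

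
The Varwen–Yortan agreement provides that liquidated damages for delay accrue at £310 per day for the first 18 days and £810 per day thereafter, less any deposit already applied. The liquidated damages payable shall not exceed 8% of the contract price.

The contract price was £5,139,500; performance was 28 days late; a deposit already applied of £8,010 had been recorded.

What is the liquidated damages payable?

First 18 days: 18 × £310 = £5,580
Remaining days: (28 − 18) × £810 = £8,100
Accrued per-day damages: £5,580 + £8,100 = £13,680
Less deposit already applied: £13,680 − £8,010 = £5,670
Cap: 8% of £5,139,500 = £411,160
Cap at £411,160: £5,670 is within the cap, no reduction.

£5,670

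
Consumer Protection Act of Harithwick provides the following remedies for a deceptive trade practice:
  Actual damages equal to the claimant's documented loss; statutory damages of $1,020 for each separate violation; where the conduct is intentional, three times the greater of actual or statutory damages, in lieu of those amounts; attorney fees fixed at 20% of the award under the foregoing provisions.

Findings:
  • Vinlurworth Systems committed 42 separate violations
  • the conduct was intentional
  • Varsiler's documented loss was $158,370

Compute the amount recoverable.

$570,132

Statutory damages: 42 × $1,020 = $42,840
Greater of actual damages ($158,370) or statutory damages ($42,840): $158,370
Trebled: 3 × $158,370 = $475,110
Attorney fees: 20% of $475,110 = $95,022
Total recovery: $475,110 + $95,022 = $570,132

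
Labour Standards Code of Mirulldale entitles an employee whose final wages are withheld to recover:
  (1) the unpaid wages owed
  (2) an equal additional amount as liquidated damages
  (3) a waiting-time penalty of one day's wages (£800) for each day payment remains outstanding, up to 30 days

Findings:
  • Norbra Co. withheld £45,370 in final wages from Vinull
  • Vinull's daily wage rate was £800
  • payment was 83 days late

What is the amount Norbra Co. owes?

£114,740

Liquidated damages (equal amount): £45,370
Penalty days: min(83, 30) = 30
Waiting-time penalty: 30 × £800 = £24,000
Total award: £45,370 + £45,370 + £24,000 = £114,740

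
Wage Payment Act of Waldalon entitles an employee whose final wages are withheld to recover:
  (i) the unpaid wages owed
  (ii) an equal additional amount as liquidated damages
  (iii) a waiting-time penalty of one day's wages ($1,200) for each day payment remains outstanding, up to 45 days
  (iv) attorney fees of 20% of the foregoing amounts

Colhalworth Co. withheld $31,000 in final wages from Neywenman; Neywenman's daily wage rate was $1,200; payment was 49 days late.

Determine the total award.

$139,200

Liquidated damages (equal amount): $31,000
Penalty days: min(49, 45) = 45
Waiting-time penalty: 45 × $1,200 = $54,000
Subtotal: $31,000 + $31,000 + $54,000 = $116,000
Attorney fees: 20% of $116,000 = $23,200
Total award: $116,000 + $23,200 = $139,200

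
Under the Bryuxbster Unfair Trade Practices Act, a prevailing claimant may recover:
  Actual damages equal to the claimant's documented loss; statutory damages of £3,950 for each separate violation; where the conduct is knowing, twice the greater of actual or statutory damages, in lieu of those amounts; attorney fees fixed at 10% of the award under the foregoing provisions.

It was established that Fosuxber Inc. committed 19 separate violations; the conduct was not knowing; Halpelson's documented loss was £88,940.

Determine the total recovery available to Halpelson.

Statutory damages: 19 × £3,950 = £75,050
Conduct not knowing: the in-lieu enhancement does not apply.
Actual plus statutory damages: £88,940 + £75,050 = £163,990
Attorney fees: 10% of £163,990 = £16,399
Total recovery: £163,990 + £16,399 = £180,389

£180,389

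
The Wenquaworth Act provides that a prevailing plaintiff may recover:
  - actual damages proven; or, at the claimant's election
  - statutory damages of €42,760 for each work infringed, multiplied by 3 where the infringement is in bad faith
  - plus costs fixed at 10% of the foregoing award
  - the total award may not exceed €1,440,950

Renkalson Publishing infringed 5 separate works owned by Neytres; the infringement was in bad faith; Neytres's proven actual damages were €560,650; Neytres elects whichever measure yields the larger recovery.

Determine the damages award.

Award: €705,540

Statutory damages: 5 × €42,760 = €213,800
Trebled: 3 × €213,800 = €641,400
Greater of actual damages (€560,650) or enhanced statutory damages (€641,400): €641,400
Costs: 10% of €641,400 = €64,140
Award plus costs: €641,400 + €64,140 = €705,540
Cap at €1,440,950: €705,540 is within the cap, no reduction.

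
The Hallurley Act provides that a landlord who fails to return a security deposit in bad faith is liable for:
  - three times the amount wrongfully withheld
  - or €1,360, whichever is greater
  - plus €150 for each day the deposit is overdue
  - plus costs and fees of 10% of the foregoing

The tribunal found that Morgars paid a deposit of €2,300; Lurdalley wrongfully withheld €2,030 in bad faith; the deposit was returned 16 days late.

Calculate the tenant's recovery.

€9,339

Trebled: 3 × €2,030 = €6,090
Minimum €1,360: €6,090 meets the minimum, no increase.
Late-return penalty: 16 × €150 = €2,400
Damages plus late penalty: €6,090 + €2,400 = €8,490
Costs and fees: 10% of €8,490 = €849
Total recovery: €8,490 + €849 = €9,339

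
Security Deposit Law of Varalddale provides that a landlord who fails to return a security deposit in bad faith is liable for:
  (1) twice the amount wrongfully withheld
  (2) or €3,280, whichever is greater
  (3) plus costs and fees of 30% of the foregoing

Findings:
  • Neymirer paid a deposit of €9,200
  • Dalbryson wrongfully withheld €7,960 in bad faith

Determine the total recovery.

Recovery: €20,696

Doubled: 2 × €7,960 = €15,920
Minimum €3,280: €15,920 meets the minimum, no increase.
Costs and fees: 30% of €15,920 = €4,776
Total recovery: €15,920 + €4,776 = €20,696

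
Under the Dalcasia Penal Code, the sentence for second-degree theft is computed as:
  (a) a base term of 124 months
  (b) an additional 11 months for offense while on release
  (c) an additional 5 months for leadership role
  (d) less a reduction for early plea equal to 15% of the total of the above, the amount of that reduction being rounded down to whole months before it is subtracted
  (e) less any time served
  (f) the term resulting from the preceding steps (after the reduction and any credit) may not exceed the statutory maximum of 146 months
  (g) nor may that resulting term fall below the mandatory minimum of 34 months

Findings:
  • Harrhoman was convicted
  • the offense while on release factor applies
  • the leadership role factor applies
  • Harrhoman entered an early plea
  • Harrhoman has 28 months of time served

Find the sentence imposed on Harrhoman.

91 months

Offense while on release enhancement: +11 months
Leadership role enhancement: +5 months
Adjusted term: 124 months + 11 months + 5 months = 140 months
Early plea reduction: 15% of 140 months = 21 months (rounded down)
After reduction: 140 − 21 = 119 months
Less time served: 119 months − 28 months = 91 months
Cap at 146 months: 91 months is within the cap, no reduction.
Minimum 34 months: 91 months meets the minimum, no increase.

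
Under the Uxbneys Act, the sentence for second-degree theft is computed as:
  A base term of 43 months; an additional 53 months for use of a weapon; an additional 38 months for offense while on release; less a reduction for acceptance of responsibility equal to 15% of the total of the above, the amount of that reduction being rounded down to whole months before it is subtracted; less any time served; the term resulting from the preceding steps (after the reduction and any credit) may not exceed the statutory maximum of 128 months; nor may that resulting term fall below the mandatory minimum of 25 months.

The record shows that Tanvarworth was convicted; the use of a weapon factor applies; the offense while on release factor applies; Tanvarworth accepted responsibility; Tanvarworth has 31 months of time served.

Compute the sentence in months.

Use of a weapon enhancement: +53 months
Offense while on release enhancement: +38 months
Adjusted term: 43 months + 53 months + 38 months = 134 months
Acceptance of responsibility reduction: 15% of 134 months = 20 months (rounded down)
After reduction: 134 − 20 = 114 months
Less time served: 114 months − 31 months = 83 months
Cap at 128 months: 83 months is within the cap, no reduction.
Minimum 25 months: 83 months meets the minimum, no increase.

83 months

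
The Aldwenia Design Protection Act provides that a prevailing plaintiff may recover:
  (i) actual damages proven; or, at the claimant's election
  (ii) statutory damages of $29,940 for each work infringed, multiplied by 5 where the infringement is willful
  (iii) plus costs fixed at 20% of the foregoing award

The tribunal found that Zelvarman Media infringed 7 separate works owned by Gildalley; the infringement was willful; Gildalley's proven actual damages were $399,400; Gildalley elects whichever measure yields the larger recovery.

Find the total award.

$1,257,480

Statutory damages: 7 × $29,940 = $209,580
Multiplied by 5: 5 × $209,580 = $1,047,900
Greater of actual damages ($399,400) or enhanced statutory damages ($1,047,900): $1,047,900
Costs: 20% of $1,047,900 = $209,580
Award plus costs: $1,047,900 + $209,580 = $1,257,480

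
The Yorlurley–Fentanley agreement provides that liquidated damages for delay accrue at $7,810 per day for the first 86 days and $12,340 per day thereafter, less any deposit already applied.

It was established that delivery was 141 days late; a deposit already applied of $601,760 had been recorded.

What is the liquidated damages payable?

$748,600

First 86 days: 86 × $7,810 = $671,660
Remaining days: (141 − 86) × $12,340 = $678,700
Accrued per-day damages: $671,660 + $678,700 = $1,350,360
Less deposit already applied: $1,350,360 − $601,760 = $748,600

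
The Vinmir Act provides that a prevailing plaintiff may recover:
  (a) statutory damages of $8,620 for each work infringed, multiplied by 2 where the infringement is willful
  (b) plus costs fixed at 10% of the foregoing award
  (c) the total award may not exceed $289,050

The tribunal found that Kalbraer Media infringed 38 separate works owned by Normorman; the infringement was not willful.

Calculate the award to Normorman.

$289,050

Statutory damages: 38 × $8,620 = $327,560
Infringement not willful: no ×2 enhancement.
Costs: 10% of $327,560 = $32,756
Award plus costs: $327,560 + $32,756 = $360,316
Cap at $289,050: $360,316 exceeds the cap → $289,050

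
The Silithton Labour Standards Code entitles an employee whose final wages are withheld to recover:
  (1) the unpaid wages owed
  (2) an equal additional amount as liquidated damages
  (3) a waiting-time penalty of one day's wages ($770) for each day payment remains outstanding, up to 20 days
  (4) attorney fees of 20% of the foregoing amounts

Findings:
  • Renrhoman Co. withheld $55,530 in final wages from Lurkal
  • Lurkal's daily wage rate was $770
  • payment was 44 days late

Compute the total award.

$151,752

Liquidated damages (equal amount): $55,530
Penalty days: min(44, 20) = 20
Waiting-time penalty: 20 × $770 = $15,400
Subtotal: $55,530 + $55,530 + $15,400 = $126,460
Attorney fees: 20% of $126,460 = $25,292
Total award: $126,460 + $25,292 = $151,752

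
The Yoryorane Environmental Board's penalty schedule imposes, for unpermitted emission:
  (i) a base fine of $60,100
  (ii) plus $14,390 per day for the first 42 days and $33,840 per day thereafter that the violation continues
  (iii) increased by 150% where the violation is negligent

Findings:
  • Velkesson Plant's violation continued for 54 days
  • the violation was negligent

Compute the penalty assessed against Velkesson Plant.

First 42 days: 42 × $14,390 = $604,380
Remaining days: (54 − 42) × $33,840 = $406,080
Per-day component: $604,380 + $406,080 = $1,010,460
Base plus per-day: $60,100 + $1,010,460 = $1,070,560
Enhancement: 150% of $1,070,560 = $1,605,840
Enhanced fine: $1,070,560 + $1,605,840 = $2,676,400

$2,676,400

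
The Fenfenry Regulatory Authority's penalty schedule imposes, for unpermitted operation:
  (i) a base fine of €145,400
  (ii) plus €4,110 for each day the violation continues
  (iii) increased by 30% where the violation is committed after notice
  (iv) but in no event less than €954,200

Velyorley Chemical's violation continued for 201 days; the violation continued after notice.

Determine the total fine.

Per-day component: 201 × €4,110 = €826,110
Base plus per-day: €145,400 + €826,110 = €971,510
Enhancement: 30% of €971,510 = €291,453
Enhanced fine: €971,510 + €291,453 = €1,262,963
Minimum €954,200: €1,262,963 meets the minimum, no increase.

Civil penalty: €1,262,963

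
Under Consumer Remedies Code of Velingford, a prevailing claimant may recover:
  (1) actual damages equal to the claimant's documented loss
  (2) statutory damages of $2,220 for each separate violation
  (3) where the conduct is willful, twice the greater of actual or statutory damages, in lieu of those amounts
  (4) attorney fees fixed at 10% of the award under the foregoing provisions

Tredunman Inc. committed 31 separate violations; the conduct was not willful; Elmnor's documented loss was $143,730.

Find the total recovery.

$233,805

Statutory damages: 31 × $2,220 = $68,820
Conduct not willful: the in-lieu enhancement does not apply.
Actual plus statutory damages: $143,730 + $68,820 = $212,550
Attorney fees: 10% of $212,550 = $21,255
Total recovery: $212,550 + $21,255 = $233,805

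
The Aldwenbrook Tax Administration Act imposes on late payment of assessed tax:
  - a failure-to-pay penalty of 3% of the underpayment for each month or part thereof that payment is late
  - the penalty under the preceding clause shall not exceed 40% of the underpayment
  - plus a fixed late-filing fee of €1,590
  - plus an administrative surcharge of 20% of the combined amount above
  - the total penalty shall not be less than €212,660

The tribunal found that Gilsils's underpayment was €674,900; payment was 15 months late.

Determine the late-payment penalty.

€325,860

Accrued rate: 3% × 15 = 45%, capped at 40% → 40%
Failure-to-pay penalty: 40% of €674,900 = €269,960
Penalty before surcharge: €269,960 + €1,590 = €271,550
Administrative surcharge: 20% of €271,550 = €54,310
Total penalty: €271,550 + €54,310 = €325,860
Minimum €212,660: €325,860 meets the minimum, no increase.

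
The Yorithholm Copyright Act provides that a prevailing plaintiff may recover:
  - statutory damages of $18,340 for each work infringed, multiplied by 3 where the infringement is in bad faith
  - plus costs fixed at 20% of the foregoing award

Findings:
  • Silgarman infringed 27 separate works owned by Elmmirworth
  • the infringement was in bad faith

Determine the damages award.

$1,782,648

Statutory damages: 27 × $18,340 = $495,180
Trebled: 3 × $495,180 = $1,485,540
Costs: 20% of $1,485,540 = $297,108
Award plus costs: $1,485,540 + $297,108 = $1,782,648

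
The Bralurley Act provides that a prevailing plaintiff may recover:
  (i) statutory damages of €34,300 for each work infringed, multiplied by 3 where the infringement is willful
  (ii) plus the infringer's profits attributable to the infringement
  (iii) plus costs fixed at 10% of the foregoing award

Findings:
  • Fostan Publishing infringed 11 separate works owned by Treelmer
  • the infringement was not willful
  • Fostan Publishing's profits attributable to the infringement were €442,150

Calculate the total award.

€901,395

Statutory damages: 11 × €34,300 = €377,300
Infringement not willful: no ×3 enhancement.
Combined award: €377,300 + €442,150 = €819,450
Costs: 10% of €819,450 = €81,945
Award plus costs: €819,450 + €81,945 = €901,395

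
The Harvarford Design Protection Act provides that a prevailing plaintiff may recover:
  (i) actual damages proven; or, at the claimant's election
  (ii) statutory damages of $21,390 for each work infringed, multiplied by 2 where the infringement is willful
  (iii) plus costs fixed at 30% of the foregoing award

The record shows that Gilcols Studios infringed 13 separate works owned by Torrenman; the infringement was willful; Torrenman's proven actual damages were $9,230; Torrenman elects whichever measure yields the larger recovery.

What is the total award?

Statutory damages: 13 × $21,390 = $278,070
Doubled: 2 × $278,070 = $556,140
Greater of actual damages ($9,230) or enhanced statutory damages ($556,140): $556,140
Costs: 30% of $556,140 = $166,842
Award plus costs: $556,140 + $166,842 = $722,982

$722,982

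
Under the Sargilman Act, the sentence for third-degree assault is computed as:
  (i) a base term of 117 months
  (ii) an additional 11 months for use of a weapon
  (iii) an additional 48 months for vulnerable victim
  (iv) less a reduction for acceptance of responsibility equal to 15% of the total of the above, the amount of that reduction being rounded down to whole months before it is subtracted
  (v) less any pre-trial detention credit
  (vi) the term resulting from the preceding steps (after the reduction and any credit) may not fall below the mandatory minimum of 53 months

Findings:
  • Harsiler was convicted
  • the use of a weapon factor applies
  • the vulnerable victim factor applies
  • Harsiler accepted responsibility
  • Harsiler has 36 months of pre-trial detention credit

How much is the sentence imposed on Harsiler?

Sentence: 114 months

Use of a weapon enhancement: +11 months
Vulnerable victim enhancement: +48 months
Adjusted term: 117 months + 11 months + 48 months = 176 months
Acceptance of responsibility reduction: 15% of 176 months = 26 months (rounded down)
After reduction: 176 − 26 = 150 months
Less pre-trial detention credit: 150 months − 36 months = 114 months
Minimum 53 months: 114 months meets the minimum, no increase.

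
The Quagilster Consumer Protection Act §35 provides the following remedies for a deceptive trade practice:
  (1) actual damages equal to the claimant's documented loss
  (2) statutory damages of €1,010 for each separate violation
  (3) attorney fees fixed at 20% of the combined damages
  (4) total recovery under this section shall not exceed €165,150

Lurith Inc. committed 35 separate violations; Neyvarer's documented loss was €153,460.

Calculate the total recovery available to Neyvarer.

Total recovery: €165,150

Statutory damages: 35 × €1,010 = €35,350
Combined damages: €153,460 + €35,350 = €188,810
Attorney fees: 20% of €188,810 = €37,762
Total before cap: €188,810 + €37,762 = €226,572
Cap at €165,150: €226,572 exceeds the cap → €165,150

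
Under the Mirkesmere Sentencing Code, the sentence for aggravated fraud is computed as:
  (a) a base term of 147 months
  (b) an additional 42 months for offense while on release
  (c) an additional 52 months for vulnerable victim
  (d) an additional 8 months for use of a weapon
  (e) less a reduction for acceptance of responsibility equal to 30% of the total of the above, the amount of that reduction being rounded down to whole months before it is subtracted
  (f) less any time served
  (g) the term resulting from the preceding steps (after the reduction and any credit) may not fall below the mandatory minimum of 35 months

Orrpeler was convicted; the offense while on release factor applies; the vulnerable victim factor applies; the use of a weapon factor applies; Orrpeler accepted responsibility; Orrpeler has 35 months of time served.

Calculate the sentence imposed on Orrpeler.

140 months

Offense while on release enhancement: +42 months
Vulnerable victim enhancement: +52 months
Use of a weapon enhancement: +8 months
Adjusted term: 147 months + 42 months + 52 months + 8 months = 249 months
Acceptance of responsibility reduction: 30% of 249 months = 74 months (rounded down)
After reduction: 249 − 74 = 175 months
Less time served: 175 months − 35 months = 140 months
Minimum 35 months: 140 months meets the minimum, no increase.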